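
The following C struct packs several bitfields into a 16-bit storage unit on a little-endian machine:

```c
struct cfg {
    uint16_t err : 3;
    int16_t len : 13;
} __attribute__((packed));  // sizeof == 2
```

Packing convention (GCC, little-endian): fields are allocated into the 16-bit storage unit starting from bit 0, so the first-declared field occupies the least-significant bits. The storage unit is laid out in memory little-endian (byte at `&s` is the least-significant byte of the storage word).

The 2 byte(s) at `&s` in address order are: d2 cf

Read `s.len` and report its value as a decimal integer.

[0]=0xd2 [1]=0xcf (little-endian) → word 0xcfd2
err [0+:3] = (word>>0) & 0x7 = 2
len [3+:13] = (word>>3) & 0x1fff = 6650  ←
len signed 13b, MSB=1: 6650 - 8192 = -1542

-1542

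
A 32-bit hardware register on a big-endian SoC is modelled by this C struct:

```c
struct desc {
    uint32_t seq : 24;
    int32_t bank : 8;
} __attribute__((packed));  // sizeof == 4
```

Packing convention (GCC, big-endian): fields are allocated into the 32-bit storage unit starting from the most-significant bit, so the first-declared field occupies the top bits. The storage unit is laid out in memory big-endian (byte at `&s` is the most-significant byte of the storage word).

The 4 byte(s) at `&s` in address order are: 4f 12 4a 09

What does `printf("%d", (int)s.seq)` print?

5182026

[0]=0x4f [1]=0x12 [2]=0x4a [3]=0x09 (big-endian) → word 0x4f124a09
seq [8+:24] = (word>>8) & 0xffffff = 5182026  ←
bank [0+:8] = (word>>0) & 0xff = 9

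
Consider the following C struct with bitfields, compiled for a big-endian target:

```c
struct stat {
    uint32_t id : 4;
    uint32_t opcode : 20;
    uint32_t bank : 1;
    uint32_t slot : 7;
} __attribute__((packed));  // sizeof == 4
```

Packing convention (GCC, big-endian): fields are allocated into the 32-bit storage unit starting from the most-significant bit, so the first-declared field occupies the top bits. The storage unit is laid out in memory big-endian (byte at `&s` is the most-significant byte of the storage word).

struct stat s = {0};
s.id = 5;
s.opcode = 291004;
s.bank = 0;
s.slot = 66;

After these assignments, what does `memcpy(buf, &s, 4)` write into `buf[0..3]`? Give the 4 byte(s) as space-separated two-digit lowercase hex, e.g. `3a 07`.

54 70 bc 42

id (4b) val=5 bits=0x5 at bit 28: 0x50000000
opcode (20b) val=291004 bits=0x470bc at bit 8: 0x5470bc00
bank (1b) val=0 bits=0x0 at bit 7: 0x5470bc00
slot (7b) val=66 bits=0x42 at bit 0: 0x5470bc42
word = 0x5470bc42 → big-endian bytes:
  [0]=0x54  [1]=0x70  [2]=0xbc  [3]=0x42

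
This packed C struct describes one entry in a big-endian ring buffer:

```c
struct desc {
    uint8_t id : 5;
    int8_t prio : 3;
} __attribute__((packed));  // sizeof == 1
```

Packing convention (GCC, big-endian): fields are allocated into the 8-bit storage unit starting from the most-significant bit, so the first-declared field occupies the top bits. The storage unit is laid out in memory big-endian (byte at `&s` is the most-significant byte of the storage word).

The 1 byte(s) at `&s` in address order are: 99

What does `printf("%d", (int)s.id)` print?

[0]=0x99 (big-endian) → word 0x99
id:5 @ bit 3 → (0x99>>3)&0x1f = 0x13  ←
prio:3 @ bit 0 → (0x99>>0)&0x7 = 0x1

19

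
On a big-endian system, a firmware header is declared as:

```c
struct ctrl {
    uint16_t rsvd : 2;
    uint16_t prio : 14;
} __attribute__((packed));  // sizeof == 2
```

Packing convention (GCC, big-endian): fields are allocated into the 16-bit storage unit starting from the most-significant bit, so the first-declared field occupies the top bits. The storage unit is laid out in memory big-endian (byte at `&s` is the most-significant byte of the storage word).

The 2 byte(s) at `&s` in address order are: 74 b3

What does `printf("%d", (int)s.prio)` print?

13491

[0]=0x74 [1]=0xb3 (big-endian) → word 0x74b3
rsvd [14+:2] = (word>>14) & 0x3 = 1
prio [0+:14] = (word>>0) & 0x3fff = 13491  ←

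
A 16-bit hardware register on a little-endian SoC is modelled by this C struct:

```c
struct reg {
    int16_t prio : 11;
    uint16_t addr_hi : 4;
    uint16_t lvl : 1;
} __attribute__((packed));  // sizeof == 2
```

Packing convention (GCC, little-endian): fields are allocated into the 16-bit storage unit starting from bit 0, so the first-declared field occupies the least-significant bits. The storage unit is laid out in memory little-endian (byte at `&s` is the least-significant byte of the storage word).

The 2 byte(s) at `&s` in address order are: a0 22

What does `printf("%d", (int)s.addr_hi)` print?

4

[0]=0xa0 [1]=0x22 (little-endian) → word 0x22a0
prio [0+:11] = (word>>0) & 0x7ff = 672
addr_hi [11+:4] = (word>>11) & 0xf = 4  ←
lvl [15+:1] = (word>>15) & 0x1 = 0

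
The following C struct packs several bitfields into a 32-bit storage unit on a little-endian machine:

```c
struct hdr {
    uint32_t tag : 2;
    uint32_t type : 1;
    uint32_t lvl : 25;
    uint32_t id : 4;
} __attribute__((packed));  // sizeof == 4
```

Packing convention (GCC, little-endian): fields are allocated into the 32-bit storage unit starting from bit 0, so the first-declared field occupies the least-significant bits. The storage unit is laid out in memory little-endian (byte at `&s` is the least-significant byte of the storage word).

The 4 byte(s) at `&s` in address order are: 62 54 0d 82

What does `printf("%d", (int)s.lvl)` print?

[0]=0x62 [1]=0x54 [2]=0x0d [3]=0x82 (little-endian) → word 0x820d5462
tag [0+:2] = (word>>0) & 0x3 = 2
type [2+:1] = (word>>2) & 0x1 = 0
lvl [3+:25] = (word>>3) & 0x1ffffff = 4303500  ←
id [28+:4] = (word>>28) & 0xf = 8

4303500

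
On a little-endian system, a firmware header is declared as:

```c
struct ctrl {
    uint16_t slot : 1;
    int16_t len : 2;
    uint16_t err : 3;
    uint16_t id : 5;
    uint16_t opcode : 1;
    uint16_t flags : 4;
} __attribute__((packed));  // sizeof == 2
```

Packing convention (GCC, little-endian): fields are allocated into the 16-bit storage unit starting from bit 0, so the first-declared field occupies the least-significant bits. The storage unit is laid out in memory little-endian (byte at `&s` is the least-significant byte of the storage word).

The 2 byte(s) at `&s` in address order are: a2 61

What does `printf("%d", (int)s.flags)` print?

6

[0]=0xa2 [1]=0x61 (little-endian) → word 0x61a2
slot:1 @ bit 0 → (0x61a2>>0)&0x1 = 0x0
len:2 @ bit 1 → (0x61a2>>1)&0x3 = 0x1
err:3 @ bit 3 → (0x61a2>>3)&0x7 = 0x4
id:5 @ bit 6 → (0x61a2>>6)&0x1f = 0x6
opcode:1 @ bit 11 → (0x61a2>>11)&0x1 = 0x0
flags:4 @ bit 12 → (0x61a2>>12)&0xf = 0x6  ←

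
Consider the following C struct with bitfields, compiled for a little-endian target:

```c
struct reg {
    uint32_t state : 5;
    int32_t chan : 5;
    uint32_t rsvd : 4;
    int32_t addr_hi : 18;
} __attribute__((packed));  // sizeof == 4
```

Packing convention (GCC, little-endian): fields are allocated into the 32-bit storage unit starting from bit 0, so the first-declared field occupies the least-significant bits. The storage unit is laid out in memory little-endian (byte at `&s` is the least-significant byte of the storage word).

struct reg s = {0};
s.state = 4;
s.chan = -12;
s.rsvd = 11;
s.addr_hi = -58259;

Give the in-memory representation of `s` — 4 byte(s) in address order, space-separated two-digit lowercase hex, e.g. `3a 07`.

[0+:5] state=4 & 0x1f = 0x4; word=0x00000004
[5+:5] chan=-12 & 0x1f = 0x14; word=0x00000284
[10+:4] rsvd=11 & 0xf = 0xb; word=0x00002e84
[14+:18] addr_hi=-58259 & 0x3ffff = 0x31c6d; word=0xc71b6e84
word = 0xc71b6e84 → little-endian bytes:
  [0]=0x84  [1]=0x6e  [2]=0x1b  [3]=0xc7

84 6e 1b c7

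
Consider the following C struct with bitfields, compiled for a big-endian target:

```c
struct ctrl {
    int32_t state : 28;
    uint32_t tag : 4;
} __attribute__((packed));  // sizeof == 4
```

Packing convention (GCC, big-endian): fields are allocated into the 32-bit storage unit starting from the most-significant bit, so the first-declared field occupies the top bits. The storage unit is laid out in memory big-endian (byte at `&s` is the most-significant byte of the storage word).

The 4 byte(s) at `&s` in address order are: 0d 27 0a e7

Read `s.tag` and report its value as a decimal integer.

7

[0]=0x0d [1]=0x27 [2]=0x0a [3]=0xe7 (big-endian) → word 0x0d270ae7
state [4+:28] = (word>>4) & 0xfffffff = 13791406
tag [0+:4] = (word>>0) & 0xf = 7  ←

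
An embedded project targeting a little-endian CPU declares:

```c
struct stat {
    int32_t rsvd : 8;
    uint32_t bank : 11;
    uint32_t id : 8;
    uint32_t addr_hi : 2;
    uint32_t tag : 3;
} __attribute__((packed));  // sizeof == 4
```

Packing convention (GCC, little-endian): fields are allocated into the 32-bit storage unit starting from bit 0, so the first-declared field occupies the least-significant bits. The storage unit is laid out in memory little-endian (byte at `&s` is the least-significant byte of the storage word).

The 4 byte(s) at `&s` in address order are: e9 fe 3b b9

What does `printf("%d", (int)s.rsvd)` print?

-23

[0]=0xe9 [1]=0xfe [2]=0x3b [3]=0xb9 (little-endian) → word 0xb93bfee9
rsvd [0+:8] = (word>>0) & 0xff = 233  ←
bank [8+:11] = (word>>8) & 0x7ff = 1022
id [19+:8] = (word>>19) & 0xff = 39
addr_hi [27+:2] = (word>>27) & 0x3 = 3
tag [29+:3] = (word>>29) & 0x7 = 5
rsvd signed 8b, MSB=1: 233 - 256 = -23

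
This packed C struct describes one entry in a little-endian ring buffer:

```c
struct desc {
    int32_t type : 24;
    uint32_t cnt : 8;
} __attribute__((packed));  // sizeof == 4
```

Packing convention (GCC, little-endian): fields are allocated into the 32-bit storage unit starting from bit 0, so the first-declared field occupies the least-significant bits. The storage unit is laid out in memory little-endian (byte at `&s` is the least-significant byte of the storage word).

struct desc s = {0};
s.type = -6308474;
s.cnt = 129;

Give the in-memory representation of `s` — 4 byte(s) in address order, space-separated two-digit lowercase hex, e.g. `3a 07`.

86 bd 9f 81

type (24b) val=-6308474 bits=0x9fbd86 at bit 0: 0x009fbd86
cnt (8b) val=129 bits=0x81 at bit 24: 0x819fbd86
word = 0x819fbd86 → little-endian bytes:
  [0]=0x86  [1]=0xbd  [2]=0x9f  [3]=0x81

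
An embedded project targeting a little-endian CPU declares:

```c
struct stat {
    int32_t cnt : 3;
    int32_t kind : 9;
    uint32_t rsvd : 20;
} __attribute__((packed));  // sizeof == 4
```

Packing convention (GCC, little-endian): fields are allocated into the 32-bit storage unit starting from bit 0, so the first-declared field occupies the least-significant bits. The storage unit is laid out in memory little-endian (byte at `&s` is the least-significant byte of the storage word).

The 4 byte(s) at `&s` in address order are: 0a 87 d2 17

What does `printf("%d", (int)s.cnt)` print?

[0]=0x0a [1]=0x87 [2]=0xd2 [3]=0x17 (little-endian) → word 0x17d2870a
cnt [0+:3] = (word>>0) & 0x7 = 2  ←
kind [3+:9] = (word>>3) & 0x1ff = 225
rsvd [12+:20] = (word>>12) & 0xfffff = 97576
cnt signed 3b, MSB=0: value = 2

2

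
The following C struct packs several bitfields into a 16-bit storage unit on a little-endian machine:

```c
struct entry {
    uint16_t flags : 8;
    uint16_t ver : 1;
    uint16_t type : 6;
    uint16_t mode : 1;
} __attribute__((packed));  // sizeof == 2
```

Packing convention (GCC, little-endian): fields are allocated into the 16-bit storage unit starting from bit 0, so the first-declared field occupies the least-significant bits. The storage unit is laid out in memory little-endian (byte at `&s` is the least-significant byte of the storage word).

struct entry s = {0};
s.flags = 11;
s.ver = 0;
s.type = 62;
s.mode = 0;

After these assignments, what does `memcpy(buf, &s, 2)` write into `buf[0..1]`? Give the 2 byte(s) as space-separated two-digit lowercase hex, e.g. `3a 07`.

flags (8b) val=11 bits=0xb at bit 0: 0x000b
ver (1b) val=0 bits=0x0 at bit 8: 0x000b
type (6b) val=62 bits=0x3e at bit 9: 0x7c0b
mode (1b) val=0 bits=0x0 at bit 15: 0x7c0b
word = 0x7c0b → little-endian bytes:
  [0]=0x0b  [1]=0x7c

0b 7c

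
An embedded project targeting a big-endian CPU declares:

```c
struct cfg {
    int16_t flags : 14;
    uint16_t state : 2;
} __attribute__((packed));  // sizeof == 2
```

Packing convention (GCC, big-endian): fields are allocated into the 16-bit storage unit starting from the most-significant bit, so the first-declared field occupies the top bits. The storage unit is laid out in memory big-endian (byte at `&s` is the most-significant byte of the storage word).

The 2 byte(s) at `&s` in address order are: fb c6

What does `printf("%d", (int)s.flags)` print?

-271

[0]=0xfb [1]=0xc6 (big-endian) → word 0xfbc6
flags:14 @ bit 2 → (0xfbc6>>2)&0x3fff = 0x3ef1  ←
state:2 @ bit 0 → (0xfbc6>>0)&0x3 = 0x2
flags signed 14b, MSB=1: 16113 - 16384 = -271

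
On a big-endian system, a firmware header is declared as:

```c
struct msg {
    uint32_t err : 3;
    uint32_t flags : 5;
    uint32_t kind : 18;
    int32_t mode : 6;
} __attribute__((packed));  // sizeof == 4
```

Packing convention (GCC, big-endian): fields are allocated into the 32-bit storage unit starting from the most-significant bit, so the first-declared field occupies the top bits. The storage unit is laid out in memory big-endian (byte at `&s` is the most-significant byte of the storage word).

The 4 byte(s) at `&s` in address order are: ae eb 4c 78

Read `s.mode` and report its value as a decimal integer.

[0]=0xae [1]=0xeb [2]=0x4c [3]=0x78 (big-endian) → word 0xaeeb4c78
err:3 @ bit 29 → (0xaeeb4c78>>29)&0x7 = 0x5
flags:5 @ bit 24 → (0xaeeb4c78>>24)&0x1f = 0xe
kind:18 @ bit 6 → (0xaeeb4c78>>6)&0x3ffff = 0x3ad31
mode:6 @ bit 0 → (0xaeeb4c78>>0)&0x3f = 0x38  ←
mode signed 6b, MSB=1: 56 - 64 = -8

-8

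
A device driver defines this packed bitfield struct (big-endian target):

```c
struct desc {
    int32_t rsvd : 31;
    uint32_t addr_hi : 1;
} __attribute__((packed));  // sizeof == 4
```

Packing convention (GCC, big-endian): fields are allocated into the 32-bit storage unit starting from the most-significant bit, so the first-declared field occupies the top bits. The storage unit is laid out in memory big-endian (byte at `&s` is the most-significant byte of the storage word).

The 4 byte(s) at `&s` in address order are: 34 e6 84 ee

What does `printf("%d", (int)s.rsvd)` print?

443761271

[0]=0x34 [1]=0xe6 [2]=0x84 [3]=0xee (big-endian) → word 0x34e684ee
rsvd:31 @ bit 1 → (0x34e684ee>>1)&0x7fffffff = 0x1a734277  ←
addr_hi:1 @ bit 0 → (0x34e684ee>>0)&0x1 = 0x0
rsvd signed 31b, MSB=0: value = 443761271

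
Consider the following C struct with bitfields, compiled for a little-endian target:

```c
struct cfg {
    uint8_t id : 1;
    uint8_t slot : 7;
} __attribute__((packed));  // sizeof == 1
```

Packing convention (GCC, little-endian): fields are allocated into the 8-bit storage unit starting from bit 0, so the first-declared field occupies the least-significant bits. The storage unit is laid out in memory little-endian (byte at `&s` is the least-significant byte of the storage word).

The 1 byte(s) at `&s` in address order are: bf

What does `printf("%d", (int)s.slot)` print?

95

[0]=0xbf (little-endian) → word 0xbf
id [0+:1] = (word>>0) & 0x1 = 1
slot [1+:7] = (word>>1) & 0x7f = 95  ←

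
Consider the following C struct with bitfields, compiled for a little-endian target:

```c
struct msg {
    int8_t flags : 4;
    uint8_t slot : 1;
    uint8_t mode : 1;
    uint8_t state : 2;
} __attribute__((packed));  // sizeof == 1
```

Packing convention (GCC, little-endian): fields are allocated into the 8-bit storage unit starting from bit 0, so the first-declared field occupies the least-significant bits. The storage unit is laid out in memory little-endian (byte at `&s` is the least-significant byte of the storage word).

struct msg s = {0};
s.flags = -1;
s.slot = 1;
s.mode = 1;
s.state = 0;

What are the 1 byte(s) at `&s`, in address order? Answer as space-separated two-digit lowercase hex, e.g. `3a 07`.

3f

[0+:4] flags=-1 & 0xf = 0xf; word=0x0f
[4+:1] slot=1 & 0x1 = 0x1; word=0x1f
[5+:1] mode=1 & 0x1 = 0x1; word=0x3f
[6+:2] state=0 & 0x3 = 0x0; word=0x3f
word = 0x3f → little-endian bytes:
  [0]=0x3f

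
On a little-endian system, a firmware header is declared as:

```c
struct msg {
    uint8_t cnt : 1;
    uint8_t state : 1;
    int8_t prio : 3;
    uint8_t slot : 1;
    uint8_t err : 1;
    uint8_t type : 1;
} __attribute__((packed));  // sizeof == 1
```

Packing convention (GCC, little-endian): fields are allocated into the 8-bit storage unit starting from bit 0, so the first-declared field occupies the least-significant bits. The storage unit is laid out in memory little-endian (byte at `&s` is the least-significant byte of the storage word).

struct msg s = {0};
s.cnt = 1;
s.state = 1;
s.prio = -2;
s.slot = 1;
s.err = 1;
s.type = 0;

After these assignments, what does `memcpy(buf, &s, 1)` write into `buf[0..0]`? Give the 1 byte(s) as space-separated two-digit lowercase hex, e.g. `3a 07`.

[0+:1] cnt=1 & 0x1 = 0x1; word=0x01
[1+:1] state=1 & 0x1 = 0x1; word=0x03
[2+:3] prio=-2 & 0x7 = 0x6; word=0x1b
[5+:1] slot=1 & 0x1 = 0x1; word=0x3b
[6+:1] err=1 & 0x1 = 0x1; word=0x7b
[7+:1] type=0 & 0x1 = 0x0; word=0x7b
word = 0x7b → little-endian bytes:
  [0]=0x7b

7b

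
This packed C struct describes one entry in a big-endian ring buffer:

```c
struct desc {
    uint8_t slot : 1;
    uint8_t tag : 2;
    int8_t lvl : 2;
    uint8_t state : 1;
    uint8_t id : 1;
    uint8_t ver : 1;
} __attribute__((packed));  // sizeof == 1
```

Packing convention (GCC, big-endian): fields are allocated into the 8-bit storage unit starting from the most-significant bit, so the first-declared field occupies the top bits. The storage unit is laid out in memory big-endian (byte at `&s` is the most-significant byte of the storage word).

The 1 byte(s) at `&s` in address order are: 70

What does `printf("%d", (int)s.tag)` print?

[0]=0x70 (big-endian) → word 0x70
slot:1 @ bit 7 → (0x70>>7)&0x1 = 0x0
tag:2 @ bit 5 → (0x70>>5)&0x3 = 0x3  ←
lvl:2 @ bit 3 → (0x70>>3)&0x3 = 0x2
state:1 @ bit 2 → (0x70>>2)&0x1 = 0x0
id:1 @ bit 1 → (0x70>>1)&0x1 = 0x0
ver:1 @ bit 0 → (0x70>>0)&0x1 = 0x0

3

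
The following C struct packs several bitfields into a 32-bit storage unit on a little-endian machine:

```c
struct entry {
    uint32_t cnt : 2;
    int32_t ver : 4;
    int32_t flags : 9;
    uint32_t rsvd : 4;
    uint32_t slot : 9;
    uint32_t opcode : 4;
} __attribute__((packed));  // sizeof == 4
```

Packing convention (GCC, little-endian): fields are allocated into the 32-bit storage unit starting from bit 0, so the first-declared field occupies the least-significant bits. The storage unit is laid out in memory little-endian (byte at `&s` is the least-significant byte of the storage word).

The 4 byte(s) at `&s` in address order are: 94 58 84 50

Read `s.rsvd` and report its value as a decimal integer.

[0]=0x94 [1]=0x58 [2]=0x84 [3]=0x50 (little-endian) → word 0x50845894
cnt [0+:2] = (word>>0) & 0x3 = 0
ver [2+:4] = (word>>2) & 0xf = 5
flags [6+:9] = (word>>6) & 0x1ff = 354
rsvd [15+:4] = (word>>15) & 0xf = 8  ←
slot [19+:9] = (word>>19) & 0x1ff = 16
opcode [28+:4] = (word>>28) & 0xf = 5

8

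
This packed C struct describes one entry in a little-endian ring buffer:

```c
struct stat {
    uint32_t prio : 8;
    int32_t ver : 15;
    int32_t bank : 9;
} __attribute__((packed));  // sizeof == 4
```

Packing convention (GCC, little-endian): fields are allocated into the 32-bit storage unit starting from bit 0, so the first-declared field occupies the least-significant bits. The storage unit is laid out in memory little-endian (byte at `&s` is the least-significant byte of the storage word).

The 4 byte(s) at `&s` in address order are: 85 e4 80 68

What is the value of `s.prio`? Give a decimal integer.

[0]=0x85 [1]=0xe4 [2]=0x80 [3]=0x68 (little-endian) → word 0x6880e485
prio:8 @ bit 0 → (0x6880e485>>0)&0xff = 0x85  ←
ver:15 @ bit 8 → (0x6880e485>>8)&0x7fff = 0xe4
bank:9 @ bit 23 → (0x6880e485>>23)&0x1ff = 0xd1

133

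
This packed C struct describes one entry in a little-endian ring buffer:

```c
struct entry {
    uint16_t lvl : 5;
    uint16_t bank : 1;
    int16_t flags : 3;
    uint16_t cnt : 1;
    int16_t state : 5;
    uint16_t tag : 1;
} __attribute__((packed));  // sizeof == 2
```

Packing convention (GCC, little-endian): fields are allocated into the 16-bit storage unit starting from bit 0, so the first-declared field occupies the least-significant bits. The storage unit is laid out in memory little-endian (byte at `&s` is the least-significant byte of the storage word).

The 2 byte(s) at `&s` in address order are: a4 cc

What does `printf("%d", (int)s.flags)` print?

2

[0]=0xa4 [1]=0xcc (little-endian) → word 0xcca4
lvl [0+:5] = (word>>0) & 0x1f = 4
bank [5+:1] = (word>>5) & 0x1 = 1
flags [6+:3] = (word>>6) & 0x7 = 2  ←
cnt [9+:1] = (word>>9) & 0x1 = 0
state [10+:5] = (word>>10) & 0x1f = 19
tag [15+:1] = (word>>15) & 0x1 = 1
flags signed 3b, MSB=0: value = 2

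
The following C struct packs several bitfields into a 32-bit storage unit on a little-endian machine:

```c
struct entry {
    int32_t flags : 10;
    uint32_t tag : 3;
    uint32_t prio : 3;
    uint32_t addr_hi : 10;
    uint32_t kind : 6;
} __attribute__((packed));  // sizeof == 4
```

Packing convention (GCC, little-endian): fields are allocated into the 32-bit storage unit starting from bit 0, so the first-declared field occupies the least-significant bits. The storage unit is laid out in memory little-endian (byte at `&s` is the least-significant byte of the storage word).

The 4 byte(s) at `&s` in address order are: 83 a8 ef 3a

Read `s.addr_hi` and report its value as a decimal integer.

751

[0]=0x83 [1]=0xa8 [2]=0xef [3]=0x3a (little-endian) → word 0x3aefa883
flags:10 @ bit 0 → (0x3aefa883>>0)&0x3ff = 0x83
tag:3 @ bit 10 → (0x3aefa883>>10)&0x7 = 0x2
prio:3 @ bit 13 → (0x3aefa883>>13)&0x7 = 0x5
addr_hi:10 @ bit 16 → (0x3aefa883>>16)&0x3ff = 0x2ef  ←
kind:6 @ bit 26 → (0x3aefa883>>26)&0x3f = 0xe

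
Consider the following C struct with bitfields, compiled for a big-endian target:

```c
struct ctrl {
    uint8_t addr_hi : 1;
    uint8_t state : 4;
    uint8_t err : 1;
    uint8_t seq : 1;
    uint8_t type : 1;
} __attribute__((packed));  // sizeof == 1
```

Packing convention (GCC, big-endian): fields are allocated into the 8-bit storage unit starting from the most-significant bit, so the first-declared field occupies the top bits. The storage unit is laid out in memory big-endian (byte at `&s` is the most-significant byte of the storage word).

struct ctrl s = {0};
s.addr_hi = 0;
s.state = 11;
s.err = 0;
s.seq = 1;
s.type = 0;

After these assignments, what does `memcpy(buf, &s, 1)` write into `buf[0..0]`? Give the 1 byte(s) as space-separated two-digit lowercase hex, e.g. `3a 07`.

addr_hi (1b) val=0 bits=0x0 at bit 7: 0x00
state (4b) val=11 bits=0xb at bit 3: 0x58
err (1b) val=0 bits=0x0 at bit 2: 0x58
seq (1b) val=1 bits=0x1 at bit 1: 0x5a
type (1b) val=0 bits=0x0 at bit 0: 0x5a
word = 0x5a → big-endian bytes:
  [0]=0x5a

5a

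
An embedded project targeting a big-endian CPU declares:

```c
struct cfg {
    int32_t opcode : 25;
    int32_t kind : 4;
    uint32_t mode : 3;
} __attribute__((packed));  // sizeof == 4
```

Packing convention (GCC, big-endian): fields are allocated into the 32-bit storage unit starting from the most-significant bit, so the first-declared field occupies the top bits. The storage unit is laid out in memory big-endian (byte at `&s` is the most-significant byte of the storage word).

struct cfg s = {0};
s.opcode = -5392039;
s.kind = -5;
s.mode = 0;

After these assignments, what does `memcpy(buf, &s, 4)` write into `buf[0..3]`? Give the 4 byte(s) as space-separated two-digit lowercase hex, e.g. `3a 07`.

d6 dc ac d8

opcode:25 = -5392039 → 0x1adb959 << 7 → word 0xd6dcac80
kind:4 = -5 → 0xb << 3 → word 0xd6dcacd8
mode:3 = 0 → 0x0 << 0 → word 0xd6dcacd8
word = 0xd6dcacd8 → big-endian bytes:
  [0]=0xd6  [1]=0xdc  [2]=0xac  [3]=0xd8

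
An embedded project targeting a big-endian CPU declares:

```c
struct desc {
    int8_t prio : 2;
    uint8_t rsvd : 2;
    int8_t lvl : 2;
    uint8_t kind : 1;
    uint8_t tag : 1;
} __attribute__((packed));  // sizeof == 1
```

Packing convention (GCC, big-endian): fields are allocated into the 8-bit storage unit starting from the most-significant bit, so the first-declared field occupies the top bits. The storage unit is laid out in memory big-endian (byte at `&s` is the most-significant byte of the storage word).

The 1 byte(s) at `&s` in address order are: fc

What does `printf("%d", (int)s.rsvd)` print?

3

[0]=0xfc (big-endian) → word 0xfc
prio:2 @ bit 6 → (0xfc>>6)&0x3 = 0x3
rsvd:2 @ bit 4 → (0xfc>>4)&0x3 = 0x3  ←
lvl:2 @ bit 2 → (0xfc>>2)&0x3 = 0x3
kind:1 @ bit 1 → (0xfc>>1)&0x1 = 0x0
tag:1 @ bit 0 → (0xfc>>0)&0x1 = 0x0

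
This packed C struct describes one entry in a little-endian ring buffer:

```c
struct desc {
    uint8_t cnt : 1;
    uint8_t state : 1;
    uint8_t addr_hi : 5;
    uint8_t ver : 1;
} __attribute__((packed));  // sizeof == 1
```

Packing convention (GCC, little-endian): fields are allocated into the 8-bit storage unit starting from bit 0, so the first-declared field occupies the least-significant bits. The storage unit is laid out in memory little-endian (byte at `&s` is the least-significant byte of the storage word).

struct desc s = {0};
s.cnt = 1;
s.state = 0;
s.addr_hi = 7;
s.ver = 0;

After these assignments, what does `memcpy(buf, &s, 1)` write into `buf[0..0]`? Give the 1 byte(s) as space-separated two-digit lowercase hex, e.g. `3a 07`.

cnt (1b) val=1 bits=0x1 at bit 0: 0x01
state (1b) val=0 bits=0x0 at bit 1: 0x01
addr_hi (5b) val=7 bits=0x7 at bit 2: 0x1d
ver (1b) val=0 bits=0x0 at bit 7: 0x1d
word = 0x1d → little-endian bytes:
  [0]=0x1d

1d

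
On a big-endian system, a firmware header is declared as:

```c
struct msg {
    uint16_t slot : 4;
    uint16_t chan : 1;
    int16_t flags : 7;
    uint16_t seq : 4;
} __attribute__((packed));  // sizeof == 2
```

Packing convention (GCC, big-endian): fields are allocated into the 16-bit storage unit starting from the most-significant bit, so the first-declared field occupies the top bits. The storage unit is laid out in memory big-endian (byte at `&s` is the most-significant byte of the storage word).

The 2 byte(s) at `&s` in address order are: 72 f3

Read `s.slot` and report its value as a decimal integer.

[0]=0x72 [1]=0xf3 (big-endian) → word 0x72f3
slot:4 @ bit 12 → (0x72f3>>12)&0xf = 0x7  ←
chan:1 @ bit 11 → (0x72f3>>11)&0x1 = 0x0
flags:7 @ bit 4 → (0x72f3>>4)&0x7f = 0x2f
seq:4 @ bit 0 → (0x72f3>>0)&0xf = 0x3

7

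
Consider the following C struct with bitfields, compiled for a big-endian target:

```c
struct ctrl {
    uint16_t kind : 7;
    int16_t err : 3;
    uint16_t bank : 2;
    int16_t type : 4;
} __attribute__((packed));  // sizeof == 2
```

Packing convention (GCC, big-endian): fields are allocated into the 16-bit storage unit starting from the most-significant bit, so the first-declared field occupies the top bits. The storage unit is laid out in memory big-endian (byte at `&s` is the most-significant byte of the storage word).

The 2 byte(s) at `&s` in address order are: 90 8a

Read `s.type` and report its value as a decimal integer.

[0]=0x90 [1]=0x8a (big-endian) → word 0x908a
kind:7 @ bit 9 → (0x908a>>9)&0x7f = 0x48
err:3 @ bit 6 → (0x908a>>6)&0x7 = 0x2
bank:2 @ bit 4 → (0x908a>>4)&0x3 = 0x0
type:4 @ bit 0 → (0x908a>>0)&0xf = 0xa  ←
type signed 4b, MSB=1: 10 - 16 = -6

-6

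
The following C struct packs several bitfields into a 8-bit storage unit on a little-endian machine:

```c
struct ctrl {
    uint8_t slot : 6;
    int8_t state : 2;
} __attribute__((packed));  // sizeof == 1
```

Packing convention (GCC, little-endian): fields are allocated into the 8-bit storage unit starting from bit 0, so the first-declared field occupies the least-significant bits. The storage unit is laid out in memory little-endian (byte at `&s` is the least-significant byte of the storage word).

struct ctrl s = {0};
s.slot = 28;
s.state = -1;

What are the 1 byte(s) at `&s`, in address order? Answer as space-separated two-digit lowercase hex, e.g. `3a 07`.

dc

slot (6b) val=28 bits=0x1c at bit 0: 0x1c
state (2b) val=-1 bits=0x3 at bit 6: 0xdc
word = 0xdc → little-endian bytes:
  [0]=0xdc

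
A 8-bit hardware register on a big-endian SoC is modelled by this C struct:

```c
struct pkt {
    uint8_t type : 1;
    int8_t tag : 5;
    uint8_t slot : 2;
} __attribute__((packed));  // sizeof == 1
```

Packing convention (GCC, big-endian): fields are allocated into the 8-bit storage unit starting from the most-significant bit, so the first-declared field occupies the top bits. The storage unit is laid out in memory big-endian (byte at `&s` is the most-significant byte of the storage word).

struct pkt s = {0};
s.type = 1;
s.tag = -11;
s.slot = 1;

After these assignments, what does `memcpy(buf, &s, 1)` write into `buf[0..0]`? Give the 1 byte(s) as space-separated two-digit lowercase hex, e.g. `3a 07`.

type (1b) val=1 bits=0x1 at bit 7: 0x80
tag (5b) val=-11 bits=0x15 at bit 2: 0xd4
slot (2b) val=1 bits=0x1 at bit 0: 0xd5
word = 0xd5 → big-endian bytes:
  [0]=0xd5

d5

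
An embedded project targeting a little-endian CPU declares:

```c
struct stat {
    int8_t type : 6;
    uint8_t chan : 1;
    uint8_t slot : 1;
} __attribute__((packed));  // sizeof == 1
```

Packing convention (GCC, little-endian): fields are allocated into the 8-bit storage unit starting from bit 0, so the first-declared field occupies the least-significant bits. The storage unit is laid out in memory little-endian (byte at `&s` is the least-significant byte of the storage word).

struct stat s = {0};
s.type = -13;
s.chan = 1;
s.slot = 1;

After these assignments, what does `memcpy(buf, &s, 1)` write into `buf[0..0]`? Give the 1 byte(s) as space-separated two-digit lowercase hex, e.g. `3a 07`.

type (6b) val=-13 bits=0x33 at bit 0: 0x33
chan (1b) val=1 bits=0x1 at bit 6: 0x73
slot (1b) val=1 bits=0x1 at bit 7: 0xf3
word = 0xf3 → little-endian bytes:
  [0]=0xf3

f3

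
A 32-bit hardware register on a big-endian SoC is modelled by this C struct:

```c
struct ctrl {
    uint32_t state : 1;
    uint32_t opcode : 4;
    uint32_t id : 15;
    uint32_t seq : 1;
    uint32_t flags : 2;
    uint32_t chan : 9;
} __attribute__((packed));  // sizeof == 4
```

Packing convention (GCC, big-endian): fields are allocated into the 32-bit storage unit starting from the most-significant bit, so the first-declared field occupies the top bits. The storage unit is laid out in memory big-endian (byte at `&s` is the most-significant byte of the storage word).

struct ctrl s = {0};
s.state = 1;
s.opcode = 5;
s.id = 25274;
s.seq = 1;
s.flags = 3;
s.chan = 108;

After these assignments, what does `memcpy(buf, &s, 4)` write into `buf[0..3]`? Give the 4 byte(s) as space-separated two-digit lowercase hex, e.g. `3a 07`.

ae 2b ae 6c

state:1 = 1 → 0x1 << 31 → word 0x80000000
opcode:4 = 5 → 0x5 << 27 → word 0xa8000000
id:15 = 25274 → 0x62ba << 12 → word 0xae2ba000
seq:1 = 1 → 0x1 << 11 → word 0xae2ba800
flags:2 = 3 → 0x3 << 9 → word 0xae2bae00
chan:9 = 108 → 0x6c << 0 → word 0xae2bae6c
word = 0xae2bae6c → big-endian bytes:
  [0]=0xae  [1]=0x2b  [2]=0xae  [3]=0x6c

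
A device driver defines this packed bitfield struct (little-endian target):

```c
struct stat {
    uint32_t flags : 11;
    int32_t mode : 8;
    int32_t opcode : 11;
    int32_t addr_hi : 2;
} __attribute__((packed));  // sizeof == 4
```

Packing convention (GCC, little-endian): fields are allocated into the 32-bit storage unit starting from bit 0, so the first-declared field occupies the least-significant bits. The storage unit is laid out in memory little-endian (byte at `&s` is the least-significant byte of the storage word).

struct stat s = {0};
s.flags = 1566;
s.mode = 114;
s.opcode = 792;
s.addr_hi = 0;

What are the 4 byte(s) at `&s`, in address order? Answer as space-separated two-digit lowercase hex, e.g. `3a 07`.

1e 96 c3 18

[0+:11] flags=1566 & 0x7ff = 0x61e; word=0x0000061e
[11+:8] mode=114 & 0xff = 0x72; word=0x0003961e
[19+:11] opcode=792 & 0x7ff = 0x318; word=0x18c3961e
[30+:2] addr_hi=0 & 0x3 = 0x0; word=0x18c3961e
word = 0x18c3961e → little-endian bytes:
  [0]=0x1e  [1]=0x96  [2]=0xc3  [3]=0x18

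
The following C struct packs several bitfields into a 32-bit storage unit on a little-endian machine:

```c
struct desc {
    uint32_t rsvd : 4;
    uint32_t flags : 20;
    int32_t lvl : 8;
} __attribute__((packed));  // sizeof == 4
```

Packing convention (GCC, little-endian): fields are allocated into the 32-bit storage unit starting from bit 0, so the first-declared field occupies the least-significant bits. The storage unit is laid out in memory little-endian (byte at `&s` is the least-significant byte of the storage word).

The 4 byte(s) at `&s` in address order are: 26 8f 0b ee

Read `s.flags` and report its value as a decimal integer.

47346

[0]=0x26 [1]=0x8f [2]=0x0b [3]=0xee (little-endian) → word 0xee0b8f26
rsvd:4 @ bit 0 → (0xee0b8f26>>0)&0xf = 0x6
flags:20 @ bit 4 → (0xee0b8f26>>4)&0xfffff = 0xb8f2  ←
lvl:8 @ bit 24 → (0xee0b8f26>>24)&0xff = 0xee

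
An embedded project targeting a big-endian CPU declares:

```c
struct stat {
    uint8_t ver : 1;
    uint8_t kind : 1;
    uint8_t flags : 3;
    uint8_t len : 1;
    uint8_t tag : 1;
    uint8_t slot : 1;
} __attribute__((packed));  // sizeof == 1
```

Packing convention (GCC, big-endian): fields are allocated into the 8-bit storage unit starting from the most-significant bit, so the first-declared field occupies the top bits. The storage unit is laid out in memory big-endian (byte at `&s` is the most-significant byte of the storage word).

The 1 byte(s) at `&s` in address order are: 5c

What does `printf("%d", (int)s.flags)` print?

3

[0]=0x5c (big-endian) → word 0x5c
ver:1 @ bit 7 → (0x5c>>7)&0x1 = 0x0
kind:1 @ bit 6 → (0x5c>>6)&0x1 = 0x1
flags:3 @ bit 3 → (0x5c>>3)&0x7 = 0x3  ←
len:1 @ bit 2 → (0x5c>>2)&0x1 = 0x1
tag:1 @ bit 1 → (0x5c>>1)&0x1 = 0x0
slot:1 @ bit 0 → (0x5c>>0)&0x1 = 0x0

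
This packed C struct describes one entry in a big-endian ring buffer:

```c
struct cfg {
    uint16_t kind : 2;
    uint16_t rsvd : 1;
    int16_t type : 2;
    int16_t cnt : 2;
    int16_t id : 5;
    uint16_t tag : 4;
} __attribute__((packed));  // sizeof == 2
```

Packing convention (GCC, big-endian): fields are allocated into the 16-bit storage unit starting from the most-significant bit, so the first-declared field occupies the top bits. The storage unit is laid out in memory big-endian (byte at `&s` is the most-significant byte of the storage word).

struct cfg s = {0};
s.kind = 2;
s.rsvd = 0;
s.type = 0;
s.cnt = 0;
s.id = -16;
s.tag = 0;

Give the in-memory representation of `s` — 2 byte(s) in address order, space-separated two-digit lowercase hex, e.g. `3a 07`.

kind:2 = 2 → 0x2 << 14 → word 0x8000
rsvd:1 = 0 → 0x0 << 13 → word 0x8000
type:2 = 0 → 0x0 << 11 → word 0x8000
cnt:2 = 0 → 0x0 << 9 → word 0x8000
id:5 = -16 → 0x10 << 4 → word 0x8100
tag:4 = 0 → 0x0 << 0 → word 0x8100
word = 0x8100 → big-endian bytes:
  [0]=0x81  [1]=0x00

81 00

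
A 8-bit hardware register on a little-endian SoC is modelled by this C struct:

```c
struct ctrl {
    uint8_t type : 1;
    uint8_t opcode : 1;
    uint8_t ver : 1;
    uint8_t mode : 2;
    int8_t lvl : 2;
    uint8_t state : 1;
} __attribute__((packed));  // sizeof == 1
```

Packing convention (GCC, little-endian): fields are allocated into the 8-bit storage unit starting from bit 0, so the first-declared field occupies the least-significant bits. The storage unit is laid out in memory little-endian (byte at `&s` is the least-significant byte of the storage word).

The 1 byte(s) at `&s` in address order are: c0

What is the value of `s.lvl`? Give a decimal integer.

[0]=0xc0 (little-endian) → word 0xc0
type [0+:1] = (word>>0) & 0x1 = 0
opcode [1+:1] = (word>>1) & 0x1 = 0
ver [2+:1] = (word>>2) & 0x1 = 0
mode [3+:2] = (word>>3) & 0x3 = 0
lvl [5+:2] = (word>>5) & 0x3 = 2  ←
state [7+:1] = (word>>7) & 0x1 = 1
lvl signed 2b, MSB=1: 2 - 4 = -2

-2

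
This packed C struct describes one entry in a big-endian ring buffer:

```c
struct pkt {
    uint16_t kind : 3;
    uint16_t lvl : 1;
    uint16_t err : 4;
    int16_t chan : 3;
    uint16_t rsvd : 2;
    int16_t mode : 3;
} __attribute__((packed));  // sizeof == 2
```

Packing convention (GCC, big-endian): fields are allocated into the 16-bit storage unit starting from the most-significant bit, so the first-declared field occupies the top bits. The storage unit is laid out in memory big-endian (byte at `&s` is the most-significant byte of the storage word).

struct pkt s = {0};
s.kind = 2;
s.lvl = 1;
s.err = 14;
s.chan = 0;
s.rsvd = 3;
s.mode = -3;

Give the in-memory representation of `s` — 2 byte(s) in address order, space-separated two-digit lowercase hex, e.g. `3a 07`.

5e 1d

[13+:3] kind=2 & 0x7 = 0x2; word=0x4000
[12+:1] lvl=1 & 0x1 = 0x1; word=0x5000
[8+:4] err=14 & 0xf = 0xe; word=0x5e00
[5+:3] chan=0 & 0x7 = 0x0; word=0x5e00
[3+:2] rsvd=3 & 0x3 = 0x3; word=0x5e18
[0+:3] mode=-3 & 0x7 = 0x5; word=0x5e1d
word = 0x5e1d → big-endian bytes:
  [0]=0x5e  [1]=0x1d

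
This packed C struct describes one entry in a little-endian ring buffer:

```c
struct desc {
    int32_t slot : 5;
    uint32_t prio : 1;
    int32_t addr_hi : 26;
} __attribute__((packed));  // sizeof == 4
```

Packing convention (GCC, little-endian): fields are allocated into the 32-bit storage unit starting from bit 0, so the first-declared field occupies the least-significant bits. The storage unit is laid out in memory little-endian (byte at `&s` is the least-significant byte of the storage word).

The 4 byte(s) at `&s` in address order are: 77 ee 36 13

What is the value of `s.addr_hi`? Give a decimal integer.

[0]=0x77 [1]=0xee [2]=0x36 [3]=0x13 (little-endian) → word 0x1336ee77
slot:5 @ bit 0 → (0x1336ee77>>0)&0x1f = 0x17
prio:1 @ bit 5 → (0x1336ee77>>5)&0x1 = 0x1
addr_hi:26 @ bit 6 → (0x1336ee77>>6)&0x3ffffff = 0x4cdbb9  ←
addr_hi signed 26b, MSB=0: value = 5036985

5036985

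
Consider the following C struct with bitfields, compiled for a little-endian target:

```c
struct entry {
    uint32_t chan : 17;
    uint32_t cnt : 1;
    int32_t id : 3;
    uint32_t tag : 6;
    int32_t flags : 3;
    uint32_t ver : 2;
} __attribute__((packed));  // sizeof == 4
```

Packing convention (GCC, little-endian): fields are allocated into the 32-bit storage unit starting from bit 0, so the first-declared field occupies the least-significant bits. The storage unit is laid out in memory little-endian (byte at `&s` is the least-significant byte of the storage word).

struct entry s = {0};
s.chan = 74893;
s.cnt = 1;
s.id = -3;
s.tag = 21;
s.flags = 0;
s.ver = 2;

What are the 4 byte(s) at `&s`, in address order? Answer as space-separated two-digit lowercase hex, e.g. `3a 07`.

8d 24 b7 82

[0+:17] chan=74893 & 0x1ffff = 0x1248d; word=0x0001248d
[17+:1] cnt=1 & 0x1 = 0x1; word=0x0003248d
[18+:3] id=-3 & 0x7 = 0x5; word=0x0017248d
[21+:6] tag=21 & 0x3f = 0x15; word=0x02b7248d
[27+:3] flags=0 & 0x7 = 0x0; word=0x02b7248d
[30+:2] ver=2 & 0x3 = 0x2; word=0x82b7248d
word = 0x82b7248d → little-endian bytes:
  [0]=0x8d  [1]=0x24  [2]=0xb7  [3]=0x82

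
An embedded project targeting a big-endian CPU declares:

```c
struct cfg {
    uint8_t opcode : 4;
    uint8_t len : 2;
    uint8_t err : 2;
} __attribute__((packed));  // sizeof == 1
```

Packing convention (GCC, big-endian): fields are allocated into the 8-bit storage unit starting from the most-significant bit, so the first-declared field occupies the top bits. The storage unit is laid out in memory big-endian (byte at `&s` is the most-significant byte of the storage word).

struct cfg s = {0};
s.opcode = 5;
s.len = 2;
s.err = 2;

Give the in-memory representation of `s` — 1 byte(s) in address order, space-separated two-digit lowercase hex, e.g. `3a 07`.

5a

opcode:4 = 5 → 0x5 << 4 → word 0x50
len:2 = 2 → 0x2 << 2 → word 0x58
err:2 = 2 → 0x2 << 0 → word 0x5a
word = 0x5a → big-endian bytes:
  [0]=0x5a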